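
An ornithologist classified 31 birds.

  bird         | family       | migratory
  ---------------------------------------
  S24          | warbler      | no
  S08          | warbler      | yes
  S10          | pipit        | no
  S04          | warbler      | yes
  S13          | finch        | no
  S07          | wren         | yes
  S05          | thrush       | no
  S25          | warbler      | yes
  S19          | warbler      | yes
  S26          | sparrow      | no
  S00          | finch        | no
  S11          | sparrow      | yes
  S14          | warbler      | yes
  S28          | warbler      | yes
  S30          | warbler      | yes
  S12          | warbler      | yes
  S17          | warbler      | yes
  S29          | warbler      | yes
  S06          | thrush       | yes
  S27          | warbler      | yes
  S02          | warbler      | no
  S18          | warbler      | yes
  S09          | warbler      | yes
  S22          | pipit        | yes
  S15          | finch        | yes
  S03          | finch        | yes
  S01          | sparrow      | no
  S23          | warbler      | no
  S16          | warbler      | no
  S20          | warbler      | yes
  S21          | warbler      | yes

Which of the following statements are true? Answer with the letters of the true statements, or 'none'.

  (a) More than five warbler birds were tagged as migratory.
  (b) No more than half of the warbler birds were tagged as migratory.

(a)

|A| = 19, |A ∩ B| = 15, |A ∖ B| = 4.
(a) |A ∩ B| > 5: holds.
(b) |A ∩ B| ≤ |A ∖ B|: fails.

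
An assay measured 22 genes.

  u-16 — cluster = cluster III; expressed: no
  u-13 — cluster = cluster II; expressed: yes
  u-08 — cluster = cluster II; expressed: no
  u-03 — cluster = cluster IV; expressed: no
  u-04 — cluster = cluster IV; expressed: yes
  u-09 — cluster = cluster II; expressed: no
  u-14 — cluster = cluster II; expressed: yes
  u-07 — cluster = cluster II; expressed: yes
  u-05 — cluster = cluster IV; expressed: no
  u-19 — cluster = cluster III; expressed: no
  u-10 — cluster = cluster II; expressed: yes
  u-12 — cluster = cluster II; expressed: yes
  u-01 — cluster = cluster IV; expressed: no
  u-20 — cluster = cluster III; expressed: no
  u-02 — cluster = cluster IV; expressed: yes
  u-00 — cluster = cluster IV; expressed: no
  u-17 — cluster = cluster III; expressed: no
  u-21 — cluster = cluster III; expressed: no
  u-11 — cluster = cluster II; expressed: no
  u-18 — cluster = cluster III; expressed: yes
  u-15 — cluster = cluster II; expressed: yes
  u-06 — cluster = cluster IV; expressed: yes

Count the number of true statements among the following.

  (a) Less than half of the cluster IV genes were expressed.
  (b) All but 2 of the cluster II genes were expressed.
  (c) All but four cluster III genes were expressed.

1

(a) cluster IV: |A| = 7, |A ∩ B| = 3; needs |A ∩ B| < |A ∖ B| — true.
(b) cluster II: |A| = 9, |A ∩ B| = 6; needs |A ∖ B| = 2 — false.
(c) cluster III: |A| = 6, |A ∩ B| = 1; needs |A ∖ B| = 4 — false.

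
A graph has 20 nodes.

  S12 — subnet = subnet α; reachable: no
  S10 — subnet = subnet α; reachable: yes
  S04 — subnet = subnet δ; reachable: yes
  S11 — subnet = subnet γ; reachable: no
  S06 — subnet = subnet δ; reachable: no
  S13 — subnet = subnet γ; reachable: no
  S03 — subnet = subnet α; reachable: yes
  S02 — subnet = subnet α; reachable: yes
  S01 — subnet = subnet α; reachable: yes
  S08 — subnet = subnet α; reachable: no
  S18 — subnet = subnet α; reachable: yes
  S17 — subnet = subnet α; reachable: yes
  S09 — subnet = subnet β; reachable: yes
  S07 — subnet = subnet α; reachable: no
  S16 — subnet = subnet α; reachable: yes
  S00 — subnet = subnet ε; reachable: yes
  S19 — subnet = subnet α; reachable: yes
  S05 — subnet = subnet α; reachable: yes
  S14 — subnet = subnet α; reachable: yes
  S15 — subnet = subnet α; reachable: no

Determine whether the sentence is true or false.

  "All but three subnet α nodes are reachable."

False

The determiner here denotes the relation: |A ∖ B| = 3.
A (the restrictor) = {S12, S10, S03, S02, S01, S08, S18, S17, S07, S16, S19, S05, S14, S15}, |A| = 14.
A ∖ B = {S12, S08, S07, S15}, so |A ∖ B| = 4.
|A ∖ B| = 4, so the statement is false.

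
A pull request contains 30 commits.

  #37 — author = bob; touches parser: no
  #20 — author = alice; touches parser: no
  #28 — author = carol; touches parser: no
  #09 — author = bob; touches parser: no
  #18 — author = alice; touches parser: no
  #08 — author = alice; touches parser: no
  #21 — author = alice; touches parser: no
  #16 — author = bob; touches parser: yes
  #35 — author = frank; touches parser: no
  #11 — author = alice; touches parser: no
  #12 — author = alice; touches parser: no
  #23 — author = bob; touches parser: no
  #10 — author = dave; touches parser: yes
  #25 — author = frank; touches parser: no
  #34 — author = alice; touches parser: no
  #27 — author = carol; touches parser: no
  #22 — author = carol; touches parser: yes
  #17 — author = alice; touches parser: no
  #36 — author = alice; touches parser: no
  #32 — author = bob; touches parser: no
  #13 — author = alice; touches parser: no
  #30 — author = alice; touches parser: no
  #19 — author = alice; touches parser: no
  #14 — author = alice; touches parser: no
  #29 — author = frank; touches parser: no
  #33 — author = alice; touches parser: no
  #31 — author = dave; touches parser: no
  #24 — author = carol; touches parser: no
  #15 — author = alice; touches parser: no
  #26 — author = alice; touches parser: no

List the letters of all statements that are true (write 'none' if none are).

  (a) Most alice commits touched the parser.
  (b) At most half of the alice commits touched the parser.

(b)

|A| = 16, |A ∩ B| = 0, |A ∖ B| = 16.
(a) |A ∩ B| > |A ∖ B|: fails.
(b) |A ∩ B| ≤ |A ∖ B|: holds.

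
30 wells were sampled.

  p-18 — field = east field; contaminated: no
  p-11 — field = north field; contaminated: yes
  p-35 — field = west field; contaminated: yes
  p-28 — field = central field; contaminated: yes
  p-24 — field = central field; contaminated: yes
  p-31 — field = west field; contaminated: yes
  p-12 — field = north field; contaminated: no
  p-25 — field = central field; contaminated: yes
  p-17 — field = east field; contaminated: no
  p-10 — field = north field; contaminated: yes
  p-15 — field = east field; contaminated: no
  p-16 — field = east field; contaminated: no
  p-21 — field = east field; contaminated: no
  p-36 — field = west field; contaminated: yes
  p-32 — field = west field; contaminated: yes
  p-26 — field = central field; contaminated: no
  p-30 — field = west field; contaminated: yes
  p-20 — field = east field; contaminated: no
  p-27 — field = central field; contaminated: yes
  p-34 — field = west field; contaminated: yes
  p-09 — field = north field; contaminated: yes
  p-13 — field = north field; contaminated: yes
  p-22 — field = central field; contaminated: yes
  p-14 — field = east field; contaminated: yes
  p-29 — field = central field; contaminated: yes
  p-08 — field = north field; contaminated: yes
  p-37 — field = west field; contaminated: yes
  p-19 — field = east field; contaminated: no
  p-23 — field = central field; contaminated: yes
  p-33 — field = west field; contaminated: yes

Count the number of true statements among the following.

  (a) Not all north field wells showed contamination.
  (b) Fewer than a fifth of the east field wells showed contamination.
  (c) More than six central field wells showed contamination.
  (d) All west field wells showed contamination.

4

(a) north field: |A| = 6, |A ∩ B| = 5; needs A ⊄ B (|A ∖ B| ≥ 1) — true.
(b) east field: |A| = 8, |A ∩ B| = 1; needs |A ∩ B| / |A| < 1/5 — true.
(c) central field: |A| = 8, |A ∩ B| = 7; needs |A ∩ B| > 6 — true.
(d) west field: |A| = 8, |A ∩ B| = 8; needs A ⊆ B, i.e. every element of A is in B (|A ∖ B| = 0) — true.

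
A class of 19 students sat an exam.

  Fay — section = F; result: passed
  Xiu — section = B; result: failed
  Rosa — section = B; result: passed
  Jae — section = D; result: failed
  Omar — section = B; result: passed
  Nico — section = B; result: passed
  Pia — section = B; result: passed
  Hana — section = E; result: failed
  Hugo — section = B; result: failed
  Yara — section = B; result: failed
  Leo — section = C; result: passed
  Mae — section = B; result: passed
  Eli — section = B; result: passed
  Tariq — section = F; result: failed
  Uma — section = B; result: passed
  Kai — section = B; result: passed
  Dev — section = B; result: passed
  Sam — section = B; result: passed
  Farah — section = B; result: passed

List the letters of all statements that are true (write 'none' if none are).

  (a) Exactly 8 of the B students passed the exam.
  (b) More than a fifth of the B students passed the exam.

|A| = 14, |A ∩ B| = 11, |A ∖ B| = 3.
(a) |A ∩ B| = 8: fails.
(b) |A ∩ B| / |A| > 1/5: holds.

(b)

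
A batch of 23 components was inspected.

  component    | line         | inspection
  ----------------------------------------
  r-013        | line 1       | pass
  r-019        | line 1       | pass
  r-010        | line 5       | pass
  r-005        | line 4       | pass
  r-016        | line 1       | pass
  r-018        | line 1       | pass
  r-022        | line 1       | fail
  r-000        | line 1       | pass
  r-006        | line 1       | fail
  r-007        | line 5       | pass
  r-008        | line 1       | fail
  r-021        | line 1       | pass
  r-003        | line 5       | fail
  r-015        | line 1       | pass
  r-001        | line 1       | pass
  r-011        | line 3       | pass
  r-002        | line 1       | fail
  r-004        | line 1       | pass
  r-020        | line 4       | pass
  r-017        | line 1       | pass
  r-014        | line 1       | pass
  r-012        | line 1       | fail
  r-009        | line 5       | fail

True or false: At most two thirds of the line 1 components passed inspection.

Truth condition: |A ∩ B| / |A| ≤ 2/3.
|A| = 16, |A ∩ B| = 11, |A ∖ B| = 5.
|A ∩ B|/|A| = 11/16, so the statement is false.

False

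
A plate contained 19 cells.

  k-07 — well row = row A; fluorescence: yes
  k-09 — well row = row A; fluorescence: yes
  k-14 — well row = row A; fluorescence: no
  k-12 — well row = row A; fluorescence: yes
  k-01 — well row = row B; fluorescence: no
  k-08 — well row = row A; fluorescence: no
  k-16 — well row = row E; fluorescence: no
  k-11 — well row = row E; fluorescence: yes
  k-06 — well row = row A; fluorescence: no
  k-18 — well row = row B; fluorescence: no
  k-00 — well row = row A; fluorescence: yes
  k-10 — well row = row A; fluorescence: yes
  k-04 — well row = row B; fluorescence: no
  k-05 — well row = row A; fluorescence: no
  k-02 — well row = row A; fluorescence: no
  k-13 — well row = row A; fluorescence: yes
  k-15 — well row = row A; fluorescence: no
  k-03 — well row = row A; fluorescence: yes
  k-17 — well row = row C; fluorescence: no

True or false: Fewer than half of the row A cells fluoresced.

Truth condition: |A ∩ B| < |A ∖ B|.
A (the restrictor) = {k-07, k-09, k-14, k-12, k-08, k-06, k-00, k-10, k-05, k-02, k-13, k-15, k-03}, |A| = 13.
A ∩ B = {k-07, k-09, k-12, k-00, k-10, k-13, k-03}, so |A ∩ B| = 7.
A ∖ B = {k-14, k-08, k-06, k-05, k-02, k-15}, so |A ∖ B| = 6.
7 > 6, so the statement is false.

False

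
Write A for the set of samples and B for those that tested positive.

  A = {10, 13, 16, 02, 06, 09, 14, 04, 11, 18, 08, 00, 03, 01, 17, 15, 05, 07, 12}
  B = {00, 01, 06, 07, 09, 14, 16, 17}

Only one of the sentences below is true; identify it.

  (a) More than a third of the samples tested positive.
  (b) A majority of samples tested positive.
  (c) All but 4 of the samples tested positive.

|A| = 19, |A ∩ B| = 8, |A ∖ B| = 11.
(a) requires |A ∩ B| / |A| > 1/3: true.
(b) requires |A ∩ B| > |A ∖ B|: false.
(c) requires |A ∖ B| = 4: false.

(a)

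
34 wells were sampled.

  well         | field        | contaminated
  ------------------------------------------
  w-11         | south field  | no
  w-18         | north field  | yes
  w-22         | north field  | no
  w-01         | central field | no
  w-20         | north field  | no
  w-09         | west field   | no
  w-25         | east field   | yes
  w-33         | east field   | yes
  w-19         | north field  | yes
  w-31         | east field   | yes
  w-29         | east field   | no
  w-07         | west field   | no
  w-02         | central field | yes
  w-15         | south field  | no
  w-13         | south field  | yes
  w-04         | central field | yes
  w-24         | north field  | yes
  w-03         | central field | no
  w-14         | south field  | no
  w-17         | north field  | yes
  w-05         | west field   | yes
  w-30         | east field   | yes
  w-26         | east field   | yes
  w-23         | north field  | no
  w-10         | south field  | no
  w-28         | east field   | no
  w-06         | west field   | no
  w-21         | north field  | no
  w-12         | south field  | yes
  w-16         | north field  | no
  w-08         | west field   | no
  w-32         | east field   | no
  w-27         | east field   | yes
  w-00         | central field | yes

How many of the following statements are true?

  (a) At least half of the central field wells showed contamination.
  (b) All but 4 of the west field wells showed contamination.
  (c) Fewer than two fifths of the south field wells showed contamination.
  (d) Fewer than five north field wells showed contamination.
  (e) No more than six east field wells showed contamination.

(a) central field: |A| = 5, |A ∩ B| = 3; needs |A ∩ B| ≥ |A ∖ B| — true.
(b) west field: |A| = 5, |A ∩ B| = 1; needs |A ∖ B| = 4 — true.
(c) south field: |A| = 6, |A ∩ B| = 2; needs |A ∩ B| / |A| < 2/5 — true.
(d) north field: |A| = 9, |A ∩ B| = 4; needs |A ∩ B| < 5 — true.
(e) east field: |A| = 9, |A ∩ B| = 6; needs |A ∩ B| ≤ 6 — true.

5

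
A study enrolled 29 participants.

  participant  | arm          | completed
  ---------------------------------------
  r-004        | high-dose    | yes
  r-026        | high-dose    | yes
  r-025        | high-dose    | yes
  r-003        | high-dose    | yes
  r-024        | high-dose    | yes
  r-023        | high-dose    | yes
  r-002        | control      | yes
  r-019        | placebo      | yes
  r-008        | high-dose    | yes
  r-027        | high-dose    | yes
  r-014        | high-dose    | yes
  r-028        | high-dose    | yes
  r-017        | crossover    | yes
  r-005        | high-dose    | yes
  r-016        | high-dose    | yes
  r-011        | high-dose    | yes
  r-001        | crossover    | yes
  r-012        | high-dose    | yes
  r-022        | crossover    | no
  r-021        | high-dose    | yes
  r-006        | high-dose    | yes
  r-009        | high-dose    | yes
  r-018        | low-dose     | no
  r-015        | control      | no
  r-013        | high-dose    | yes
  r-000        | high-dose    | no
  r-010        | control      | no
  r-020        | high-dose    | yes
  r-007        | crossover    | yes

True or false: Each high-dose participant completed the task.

False

The determiner here denotes the relation: A ⊆ B, i.e. every element of A is in B (|A ∖ B| = 0).
|A| = 20, |A ∩ B| = 19, |A ∖ B| = 1.
So the statement is false.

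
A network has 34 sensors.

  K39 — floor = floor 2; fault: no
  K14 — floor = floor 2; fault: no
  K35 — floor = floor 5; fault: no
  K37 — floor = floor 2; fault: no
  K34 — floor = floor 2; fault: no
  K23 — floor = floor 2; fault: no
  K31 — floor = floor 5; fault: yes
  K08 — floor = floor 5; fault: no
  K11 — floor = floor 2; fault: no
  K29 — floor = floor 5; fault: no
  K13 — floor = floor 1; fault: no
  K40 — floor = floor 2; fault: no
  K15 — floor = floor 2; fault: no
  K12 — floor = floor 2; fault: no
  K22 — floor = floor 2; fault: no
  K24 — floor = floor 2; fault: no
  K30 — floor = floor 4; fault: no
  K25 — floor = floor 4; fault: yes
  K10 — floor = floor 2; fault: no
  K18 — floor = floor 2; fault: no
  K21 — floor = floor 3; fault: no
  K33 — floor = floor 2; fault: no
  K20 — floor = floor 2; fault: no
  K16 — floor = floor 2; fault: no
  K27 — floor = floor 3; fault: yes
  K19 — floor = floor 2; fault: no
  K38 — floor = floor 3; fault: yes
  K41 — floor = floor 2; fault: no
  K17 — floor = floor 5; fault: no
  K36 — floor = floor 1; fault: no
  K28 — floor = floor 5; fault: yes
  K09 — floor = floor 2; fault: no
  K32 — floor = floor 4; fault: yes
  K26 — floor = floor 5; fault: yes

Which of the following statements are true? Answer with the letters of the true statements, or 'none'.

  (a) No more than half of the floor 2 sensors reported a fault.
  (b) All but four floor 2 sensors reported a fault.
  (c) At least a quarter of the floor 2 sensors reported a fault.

|A| = 19, |A ∩ B| = 0, |A ∖ B| = 19.
(a) |A ∩ B| ≤ |A ∖ B|: holds.
(b) |A ∖ B| = 4: fails.
(c) |A ∩ B| / |A| ≥ 1/4: fails.

(a)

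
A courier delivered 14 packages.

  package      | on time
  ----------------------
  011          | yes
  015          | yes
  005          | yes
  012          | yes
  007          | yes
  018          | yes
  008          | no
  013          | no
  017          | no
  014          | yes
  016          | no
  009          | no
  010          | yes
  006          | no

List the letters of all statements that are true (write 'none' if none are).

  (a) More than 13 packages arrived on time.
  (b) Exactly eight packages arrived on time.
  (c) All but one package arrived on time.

(b)

|A| = 14, |A ∩ B| = 8, |A ∖ B| = 6.
(a) |A ∩ B| > 13: fails.
(b) |A ∩ B| = 8: holds.
(c) |A ∖ B| = 1: fails.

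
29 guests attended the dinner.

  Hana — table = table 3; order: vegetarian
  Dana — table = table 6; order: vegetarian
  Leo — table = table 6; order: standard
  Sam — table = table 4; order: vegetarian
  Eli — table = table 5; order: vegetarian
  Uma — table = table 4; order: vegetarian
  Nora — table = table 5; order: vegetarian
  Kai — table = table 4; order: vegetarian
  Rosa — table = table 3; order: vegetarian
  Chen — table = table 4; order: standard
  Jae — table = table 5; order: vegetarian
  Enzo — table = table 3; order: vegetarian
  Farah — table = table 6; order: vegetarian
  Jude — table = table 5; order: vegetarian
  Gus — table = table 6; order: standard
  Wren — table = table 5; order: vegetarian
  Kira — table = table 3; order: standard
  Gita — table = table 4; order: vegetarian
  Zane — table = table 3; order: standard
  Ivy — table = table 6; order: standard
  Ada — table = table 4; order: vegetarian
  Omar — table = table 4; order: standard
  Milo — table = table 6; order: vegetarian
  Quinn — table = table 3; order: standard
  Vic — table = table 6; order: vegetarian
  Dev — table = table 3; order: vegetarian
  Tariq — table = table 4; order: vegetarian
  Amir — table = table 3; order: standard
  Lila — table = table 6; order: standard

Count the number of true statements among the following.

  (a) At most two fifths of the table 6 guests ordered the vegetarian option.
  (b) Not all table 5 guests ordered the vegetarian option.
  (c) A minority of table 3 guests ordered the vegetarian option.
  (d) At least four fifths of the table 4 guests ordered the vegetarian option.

0

(a) table 6: |A| = 8, |A ∩ B| = 4; needs |A ∩ B| / |A| ≤ 2/5 — false.
(b) table 5: |A| = 5, |A ∩ B| = 5; needs A ⊄ B (|A ∖ B| ≥ 1) — false.
(c) table 3: |A| = 8, |A ∩ B| = 4; needs |A ∩ B| < |A ∖ B| — false.
(d) table 4: |A| = 8, |A ∩ B| = 6; needs |A ∩ B| / |A| ≥ 4/5 — false.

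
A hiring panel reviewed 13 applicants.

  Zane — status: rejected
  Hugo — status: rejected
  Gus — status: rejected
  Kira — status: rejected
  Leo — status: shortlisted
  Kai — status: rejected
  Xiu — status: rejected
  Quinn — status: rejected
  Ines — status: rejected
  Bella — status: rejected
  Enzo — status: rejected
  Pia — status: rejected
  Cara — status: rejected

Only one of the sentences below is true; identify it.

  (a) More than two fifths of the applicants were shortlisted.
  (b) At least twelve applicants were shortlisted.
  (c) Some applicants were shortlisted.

|A| = 13, |A ∩ B| = 1, |A ∖ B| = 12.
(a) requires |A ∩ B| / |A| > 2/5: false.
(b) requires |A ∩ B| ≥ 12: false.
(c) requires A ∩ B ≠ ∅ (|A ∩ B| ≥ 1): true.

(c)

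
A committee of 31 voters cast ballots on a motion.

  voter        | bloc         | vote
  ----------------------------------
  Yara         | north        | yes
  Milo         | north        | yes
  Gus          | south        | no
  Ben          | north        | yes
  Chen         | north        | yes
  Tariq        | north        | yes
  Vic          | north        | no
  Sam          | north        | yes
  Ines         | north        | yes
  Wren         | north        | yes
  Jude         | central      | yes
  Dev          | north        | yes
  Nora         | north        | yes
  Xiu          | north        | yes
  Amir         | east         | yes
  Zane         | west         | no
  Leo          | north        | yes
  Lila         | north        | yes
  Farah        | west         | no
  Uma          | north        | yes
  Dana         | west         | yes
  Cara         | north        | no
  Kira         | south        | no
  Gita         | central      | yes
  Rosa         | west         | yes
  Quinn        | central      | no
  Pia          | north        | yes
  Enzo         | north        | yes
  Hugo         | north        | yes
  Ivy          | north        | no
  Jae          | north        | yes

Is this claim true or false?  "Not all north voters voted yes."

Truth condition: A ⊄ B (|A ∖ B| ≥ 1).
|A| = 21, |A ∩ B| = 18, |A ∖ B| = 3.
So the statement is true.

True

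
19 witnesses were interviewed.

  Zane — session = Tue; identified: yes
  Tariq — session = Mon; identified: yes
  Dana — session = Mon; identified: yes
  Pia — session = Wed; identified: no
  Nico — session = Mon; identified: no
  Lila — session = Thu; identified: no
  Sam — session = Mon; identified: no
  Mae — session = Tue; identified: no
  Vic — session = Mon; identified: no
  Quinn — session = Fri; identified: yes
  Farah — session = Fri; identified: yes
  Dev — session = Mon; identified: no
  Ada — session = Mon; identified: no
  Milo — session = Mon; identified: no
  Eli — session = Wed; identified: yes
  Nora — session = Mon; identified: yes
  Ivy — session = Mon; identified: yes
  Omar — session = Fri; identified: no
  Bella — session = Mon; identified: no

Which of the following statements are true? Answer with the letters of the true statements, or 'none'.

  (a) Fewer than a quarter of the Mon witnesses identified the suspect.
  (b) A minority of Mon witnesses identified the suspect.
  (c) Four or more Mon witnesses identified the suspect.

(b), (c)

|A| = 11, |A ∩ B| = 4, |A ∖ B| = 7.
(a) |A ∩ B| / |A| < 1/4: fails.
(b) |A ∩ B| < |A ∖ B|: holds.
(c) |A ∩ B| ≥ 4: holds.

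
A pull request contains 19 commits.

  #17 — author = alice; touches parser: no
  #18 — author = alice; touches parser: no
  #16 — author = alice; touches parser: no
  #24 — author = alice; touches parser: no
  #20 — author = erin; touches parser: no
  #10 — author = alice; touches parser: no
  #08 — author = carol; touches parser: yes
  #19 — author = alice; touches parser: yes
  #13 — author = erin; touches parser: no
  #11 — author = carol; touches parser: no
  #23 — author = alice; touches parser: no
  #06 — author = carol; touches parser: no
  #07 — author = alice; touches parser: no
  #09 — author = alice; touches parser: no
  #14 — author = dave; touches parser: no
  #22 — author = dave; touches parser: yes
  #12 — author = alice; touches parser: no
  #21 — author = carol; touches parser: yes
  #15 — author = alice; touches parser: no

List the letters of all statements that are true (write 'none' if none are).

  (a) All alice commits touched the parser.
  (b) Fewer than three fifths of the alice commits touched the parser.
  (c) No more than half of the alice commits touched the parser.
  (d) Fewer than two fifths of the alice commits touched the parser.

|A| = 11, |A ∩ B| = 1, |A ∖ B| = 10.
(a) A ⊆ B, i.e. every element of A is in B (|A ∖ B| = 0): fails.
(b) |A ∩ B| / |A| < 3/5: holds.
(c) |A ∩ B| ≤ |A ∖ B|: holds.
(d) |A ∩ B| / |A| < 2/5: holds.

(b), (c), (d)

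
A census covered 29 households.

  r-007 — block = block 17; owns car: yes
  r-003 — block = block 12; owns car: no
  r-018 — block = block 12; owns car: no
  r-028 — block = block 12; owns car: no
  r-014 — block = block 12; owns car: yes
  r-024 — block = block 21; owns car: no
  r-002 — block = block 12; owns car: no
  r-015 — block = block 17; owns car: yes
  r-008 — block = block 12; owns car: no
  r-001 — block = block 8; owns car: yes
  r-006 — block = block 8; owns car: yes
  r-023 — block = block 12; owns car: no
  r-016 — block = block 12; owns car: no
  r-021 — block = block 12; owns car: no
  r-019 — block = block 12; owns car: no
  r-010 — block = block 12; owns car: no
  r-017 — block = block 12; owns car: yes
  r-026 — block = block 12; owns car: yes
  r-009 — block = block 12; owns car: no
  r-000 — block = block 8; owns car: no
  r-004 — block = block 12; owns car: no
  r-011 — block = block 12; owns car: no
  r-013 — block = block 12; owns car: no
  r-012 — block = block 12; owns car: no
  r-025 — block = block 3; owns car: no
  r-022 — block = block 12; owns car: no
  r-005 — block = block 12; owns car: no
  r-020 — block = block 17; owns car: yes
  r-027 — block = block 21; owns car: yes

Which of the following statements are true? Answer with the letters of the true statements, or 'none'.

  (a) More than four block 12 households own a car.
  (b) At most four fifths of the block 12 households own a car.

|A| = 20, |A ∩ B| = 3, |A ∖ B| = 17.
(a) |A ∩ B| > 4: fails.
(b) |A ∩ B| / |A| ≤ 4/5: holds.

(b)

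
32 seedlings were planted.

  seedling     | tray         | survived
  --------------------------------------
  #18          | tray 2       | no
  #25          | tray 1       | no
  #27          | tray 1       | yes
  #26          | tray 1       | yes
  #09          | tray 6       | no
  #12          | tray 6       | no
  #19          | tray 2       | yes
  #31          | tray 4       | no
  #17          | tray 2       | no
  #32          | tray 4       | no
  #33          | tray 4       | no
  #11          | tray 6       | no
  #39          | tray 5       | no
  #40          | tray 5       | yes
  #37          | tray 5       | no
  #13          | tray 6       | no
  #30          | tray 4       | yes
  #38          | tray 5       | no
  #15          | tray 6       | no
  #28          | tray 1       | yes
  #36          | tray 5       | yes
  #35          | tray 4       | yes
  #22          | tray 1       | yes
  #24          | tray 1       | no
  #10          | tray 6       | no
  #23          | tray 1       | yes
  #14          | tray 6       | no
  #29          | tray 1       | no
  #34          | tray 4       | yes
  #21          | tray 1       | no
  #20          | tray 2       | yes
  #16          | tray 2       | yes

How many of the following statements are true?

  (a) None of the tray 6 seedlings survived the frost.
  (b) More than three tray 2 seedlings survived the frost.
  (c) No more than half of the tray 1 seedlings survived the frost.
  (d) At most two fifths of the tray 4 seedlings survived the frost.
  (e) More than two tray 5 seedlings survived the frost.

(a) tray 6: |A| = 7, |A ∩ B| = 0; needs A ∩ B = ∅ (|A ∩ B| = 0) — true.
(b) tray 2: |A| = 5, |A ∩ B| = 3; needs |A ∩ B| > 3 — false.
(c) tray 1: |A| = 9, |A ∩ B| = 5; needs |A ∩ B| ≤ |A ∖ B| — false.
(d) tray 4: |A| = 6, |A ∩ B| = 3; needs |A ∩ B| / |A| ≤ 2/5 — false.
(e) tray 5: |A| = 5, |A ∩ B| = 2; needs |A ∩ B| > 2 — false.

1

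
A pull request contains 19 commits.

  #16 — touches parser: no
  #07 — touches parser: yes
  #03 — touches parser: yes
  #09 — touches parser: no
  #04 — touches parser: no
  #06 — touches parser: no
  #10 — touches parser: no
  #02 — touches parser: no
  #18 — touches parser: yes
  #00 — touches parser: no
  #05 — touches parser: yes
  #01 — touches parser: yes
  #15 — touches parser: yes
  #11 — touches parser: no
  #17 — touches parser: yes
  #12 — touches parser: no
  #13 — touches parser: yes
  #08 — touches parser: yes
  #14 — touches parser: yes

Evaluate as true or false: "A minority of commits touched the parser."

False

Truth condition: |A ∩ B| < |A ∖ B|.
|A| = 19, |A ∩ B| = 10, |A ∖ B| = 9.
10 > 9, so the statement is false.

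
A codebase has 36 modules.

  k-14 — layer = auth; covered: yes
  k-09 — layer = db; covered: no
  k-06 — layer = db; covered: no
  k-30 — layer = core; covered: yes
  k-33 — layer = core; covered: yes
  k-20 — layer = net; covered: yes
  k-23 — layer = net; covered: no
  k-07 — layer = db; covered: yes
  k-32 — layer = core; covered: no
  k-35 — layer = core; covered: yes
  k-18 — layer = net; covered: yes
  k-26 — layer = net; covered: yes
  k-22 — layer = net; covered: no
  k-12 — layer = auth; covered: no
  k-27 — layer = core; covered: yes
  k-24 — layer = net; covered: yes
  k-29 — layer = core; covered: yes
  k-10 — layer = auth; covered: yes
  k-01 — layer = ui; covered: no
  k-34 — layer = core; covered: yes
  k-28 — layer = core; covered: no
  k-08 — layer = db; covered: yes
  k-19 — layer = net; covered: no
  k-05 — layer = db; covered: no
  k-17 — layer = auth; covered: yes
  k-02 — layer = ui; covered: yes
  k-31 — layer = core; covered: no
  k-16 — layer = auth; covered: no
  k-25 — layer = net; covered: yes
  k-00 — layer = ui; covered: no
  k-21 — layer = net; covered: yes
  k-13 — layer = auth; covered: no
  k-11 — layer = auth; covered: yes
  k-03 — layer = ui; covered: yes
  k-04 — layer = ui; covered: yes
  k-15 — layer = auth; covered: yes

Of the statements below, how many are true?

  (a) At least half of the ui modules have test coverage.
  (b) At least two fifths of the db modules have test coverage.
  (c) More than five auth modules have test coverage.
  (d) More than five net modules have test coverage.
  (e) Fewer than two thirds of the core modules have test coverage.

3

(a) ui: |A| = 5, |A ∩ B| = 3; needs |A ∩ B| ≥ |A ∖ B| — true.
(b) db: |A| = 5, |A ∩ B| = 2; needs |A ∩ B| / |A| ≥ 2/5 — true.
(c) auth: |A| = 8, |A ∩ B| = 5; needs |A ∩ B| > 5 — false.
(d) net: |A| = 9, |A ∩ B| = 6; needs |A ∩ B| > 5 — true.
(e) core: |A| = 9, |A ∩ B| = 6; needs |A ∩ B| / |A| < 2/3 — false.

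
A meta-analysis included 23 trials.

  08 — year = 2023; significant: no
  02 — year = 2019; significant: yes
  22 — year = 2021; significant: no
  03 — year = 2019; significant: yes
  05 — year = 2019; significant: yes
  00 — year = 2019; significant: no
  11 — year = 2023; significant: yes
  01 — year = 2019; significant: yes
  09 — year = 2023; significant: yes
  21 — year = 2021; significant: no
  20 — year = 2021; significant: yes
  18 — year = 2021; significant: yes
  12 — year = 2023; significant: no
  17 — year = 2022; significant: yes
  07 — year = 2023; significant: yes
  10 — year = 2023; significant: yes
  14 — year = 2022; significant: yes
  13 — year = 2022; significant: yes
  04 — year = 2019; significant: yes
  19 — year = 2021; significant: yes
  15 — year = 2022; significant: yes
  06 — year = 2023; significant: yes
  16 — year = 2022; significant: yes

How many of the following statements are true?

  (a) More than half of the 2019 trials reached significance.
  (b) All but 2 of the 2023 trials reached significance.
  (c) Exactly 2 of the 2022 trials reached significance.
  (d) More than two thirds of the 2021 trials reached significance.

(a) 2019: |A| = 6, |A ∩ B| = 5; needs |A ∩ B| > |A ∖ B| — true.
(b) 2023: |A| = 7, |A ∩ B| = 5; needs |A ∖ B| = 2 — true.
(c) 2022: |A| = 5, |A ∩ B| = 5; needs |A ∩ B| = 2 — false.
(d) 2021: |A| = 5, |A ∩ B| = 3; needs |A ∩ B| / |A| > 2/3 — false.

2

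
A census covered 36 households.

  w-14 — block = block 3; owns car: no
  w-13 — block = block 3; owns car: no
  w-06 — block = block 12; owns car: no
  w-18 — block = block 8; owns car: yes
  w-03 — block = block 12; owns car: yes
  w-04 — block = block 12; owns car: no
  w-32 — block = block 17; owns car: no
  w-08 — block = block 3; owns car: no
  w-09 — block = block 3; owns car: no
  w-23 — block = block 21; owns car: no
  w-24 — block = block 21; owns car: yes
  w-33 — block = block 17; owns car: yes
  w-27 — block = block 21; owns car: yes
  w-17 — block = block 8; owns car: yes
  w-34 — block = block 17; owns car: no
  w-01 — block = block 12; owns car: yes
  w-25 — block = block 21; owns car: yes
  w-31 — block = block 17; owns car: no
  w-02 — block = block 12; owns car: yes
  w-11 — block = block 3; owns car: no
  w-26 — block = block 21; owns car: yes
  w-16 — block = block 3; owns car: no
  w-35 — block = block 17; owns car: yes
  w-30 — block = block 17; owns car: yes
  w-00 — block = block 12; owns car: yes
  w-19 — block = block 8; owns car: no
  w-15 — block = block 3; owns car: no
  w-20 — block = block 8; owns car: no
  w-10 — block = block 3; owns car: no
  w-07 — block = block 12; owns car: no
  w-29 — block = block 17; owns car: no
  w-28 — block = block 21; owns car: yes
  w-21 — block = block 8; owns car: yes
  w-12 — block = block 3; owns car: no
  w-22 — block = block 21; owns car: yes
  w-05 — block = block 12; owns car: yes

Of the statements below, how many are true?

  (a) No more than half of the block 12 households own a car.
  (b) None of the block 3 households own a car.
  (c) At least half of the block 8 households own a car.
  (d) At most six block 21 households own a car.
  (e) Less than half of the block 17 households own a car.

4

(a) block 12: |A| = 8, |A ∩ B| = 5; needs |A ∩ B| ≤ |A ∖ B| — false.
(b) block 3: |A| = 9, |A ∩ B| = 0; needs A ∩ B = ∅ (|A ∩ B| = 0) — true.
(c) block 8: |A| = 5, |A ∩ B| = 3; needs |A ∩ B| ≥ |A ∖ B| — true.
(d) block 21: |A| = 7, |A ∩ B| = 6; needs |A ∩ B| ≤ 6 — true.
(e) block 17: |A| = 7, |A ∩ B| = 3; needs |A ∩ B| < |A ∖ B| — true.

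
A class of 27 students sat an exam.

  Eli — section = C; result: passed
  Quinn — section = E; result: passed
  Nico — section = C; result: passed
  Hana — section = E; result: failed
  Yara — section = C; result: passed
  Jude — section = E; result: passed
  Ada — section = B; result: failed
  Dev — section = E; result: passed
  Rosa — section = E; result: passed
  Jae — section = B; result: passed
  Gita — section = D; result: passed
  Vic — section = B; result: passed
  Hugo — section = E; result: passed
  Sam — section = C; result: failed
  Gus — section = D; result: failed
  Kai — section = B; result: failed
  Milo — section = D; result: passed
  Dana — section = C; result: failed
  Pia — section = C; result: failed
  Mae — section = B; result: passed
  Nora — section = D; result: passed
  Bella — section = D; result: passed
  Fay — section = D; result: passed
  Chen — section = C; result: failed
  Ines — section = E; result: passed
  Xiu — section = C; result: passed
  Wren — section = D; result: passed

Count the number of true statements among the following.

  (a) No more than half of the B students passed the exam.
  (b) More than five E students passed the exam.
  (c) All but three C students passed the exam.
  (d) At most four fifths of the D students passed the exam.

1

(a) B: |A| = 5, |A ∩ B| = 3; needs |A ∩ B| ≤ |A ∖ B| — false.
(b) E: |A| = 7, |A ∩ B| = 6; needs |A ∩ B| > 5 — true.
(c) C: |A| = 8, |A ∩ B| = 4; needs |A ∖ B| = 3 — false.
(d) D: |A| = 7, |A ∩ B| = 6; needs |A ∩ B| / |A| ≤ 4/5 — false.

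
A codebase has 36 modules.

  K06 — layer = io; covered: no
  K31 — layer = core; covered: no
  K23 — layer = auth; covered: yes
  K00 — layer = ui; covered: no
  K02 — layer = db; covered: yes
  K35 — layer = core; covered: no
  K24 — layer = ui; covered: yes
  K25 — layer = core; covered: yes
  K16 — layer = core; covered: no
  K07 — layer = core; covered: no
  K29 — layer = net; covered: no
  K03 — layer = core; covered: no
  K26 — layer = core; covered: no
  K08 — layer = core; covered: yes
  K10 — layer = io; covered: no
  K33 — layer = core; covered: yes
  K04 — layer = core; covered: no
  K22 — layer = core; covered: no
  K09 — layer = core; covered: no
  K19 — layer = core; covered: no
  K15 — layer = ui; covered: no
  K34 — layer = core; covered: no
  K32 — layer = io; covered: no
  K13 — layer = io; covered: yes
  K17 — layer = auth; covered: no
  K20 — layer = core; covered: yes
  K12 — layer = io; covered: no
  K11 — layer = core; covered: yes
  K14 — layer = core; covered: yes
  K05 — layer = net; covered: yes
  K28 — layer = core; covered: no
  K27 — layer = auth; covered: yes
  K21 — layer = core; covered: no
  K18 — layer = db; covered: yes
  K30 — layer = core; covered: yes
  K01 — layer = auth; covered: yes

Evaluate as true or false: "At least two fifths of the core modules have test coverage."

Truth condition: |A ∩ B| / |A| ≥ 2/5.
|A| = 20, |A ∩ B| = 7, |A ∖ B| = 13.
|A ∩ B|/|A| = 7/20, so the statement is false.

False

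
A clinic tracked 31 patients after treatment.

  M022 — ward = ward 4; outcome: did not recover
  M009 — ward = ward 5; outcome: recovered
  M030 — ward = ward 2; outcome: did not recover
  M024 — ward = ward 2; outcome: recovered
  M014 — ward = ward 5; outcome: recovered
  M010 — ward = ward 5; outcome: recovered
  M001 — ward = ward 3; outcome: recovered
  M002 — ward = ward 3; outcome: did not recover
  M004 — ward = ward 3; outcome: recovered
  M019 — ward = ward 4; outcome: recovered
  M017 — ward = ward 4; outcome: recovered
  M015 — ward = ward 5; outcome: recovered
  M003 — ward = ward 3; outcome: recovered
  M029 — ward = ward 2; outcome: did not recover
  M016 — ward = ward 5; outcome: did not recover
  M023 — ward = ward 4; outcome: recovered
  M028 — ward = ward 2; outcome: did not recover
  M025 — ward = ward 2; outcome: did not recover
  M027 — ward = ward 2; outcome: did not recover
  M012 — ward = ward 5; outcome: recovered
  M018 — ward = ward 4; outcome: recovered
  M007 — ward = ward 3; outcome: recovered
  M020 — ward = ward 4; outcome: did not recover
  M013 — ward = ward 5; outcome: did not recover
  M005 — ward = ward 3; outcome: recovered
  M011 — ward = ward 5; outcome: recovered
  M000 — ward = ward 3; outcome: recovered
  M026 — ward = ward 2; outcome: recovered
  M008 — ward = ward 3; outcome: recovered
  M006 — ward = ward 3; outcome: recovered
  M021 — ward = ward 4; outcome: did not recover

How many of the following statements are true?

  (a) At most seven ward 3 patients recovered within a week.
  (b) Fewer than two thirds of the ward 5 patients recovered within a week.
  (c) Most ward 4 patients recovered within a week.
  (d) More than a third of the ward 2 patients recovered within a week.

1

(a) ward 3: |A| = 9, |A ∩ B| = 8; needs |A ∩ B| ≤ 7 — false.
(b) ward 5: |A| = 8, |A ∩ B| = 6; needs |A ∩ B| / |A| < 2/3 — false.
(c) ward 4: |A| = 7, |A ∩ B| = 4; needs |A ∩ B| > |A ∖ B| — true.
(d) ward 2: |A| = 7, |A ∩ B| = 2; needs |A ∩ B| / |A| > 1/3 — false.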